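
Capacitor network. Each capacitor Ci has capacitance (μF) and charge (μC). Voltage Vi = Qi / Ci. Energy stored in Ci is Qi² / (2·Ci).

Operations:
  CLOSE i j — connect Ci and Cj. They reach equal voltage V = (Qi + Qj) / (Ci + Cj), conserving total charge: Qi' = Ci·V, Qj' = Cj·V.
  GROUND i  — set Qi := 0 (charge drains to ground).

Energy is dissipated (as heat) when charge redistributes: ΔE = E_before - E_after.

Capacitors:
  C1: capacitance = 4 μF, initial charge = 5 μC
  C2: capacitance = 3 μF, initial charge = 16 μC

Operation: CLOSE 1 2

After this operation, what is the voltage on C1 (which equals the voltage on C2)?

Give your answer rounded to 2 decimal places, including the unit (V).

Initial: C1(4μF, Q=5μC, V=1.25V), C2(3μF, Q=16μC, V=5.33V)
Op 1: CLOSE 1-2: Q_total=21.00, C_total=7.00, V=3.00; Q1=12.00, Q2=9.00; dissipated=14.292

Answer: 3.00 V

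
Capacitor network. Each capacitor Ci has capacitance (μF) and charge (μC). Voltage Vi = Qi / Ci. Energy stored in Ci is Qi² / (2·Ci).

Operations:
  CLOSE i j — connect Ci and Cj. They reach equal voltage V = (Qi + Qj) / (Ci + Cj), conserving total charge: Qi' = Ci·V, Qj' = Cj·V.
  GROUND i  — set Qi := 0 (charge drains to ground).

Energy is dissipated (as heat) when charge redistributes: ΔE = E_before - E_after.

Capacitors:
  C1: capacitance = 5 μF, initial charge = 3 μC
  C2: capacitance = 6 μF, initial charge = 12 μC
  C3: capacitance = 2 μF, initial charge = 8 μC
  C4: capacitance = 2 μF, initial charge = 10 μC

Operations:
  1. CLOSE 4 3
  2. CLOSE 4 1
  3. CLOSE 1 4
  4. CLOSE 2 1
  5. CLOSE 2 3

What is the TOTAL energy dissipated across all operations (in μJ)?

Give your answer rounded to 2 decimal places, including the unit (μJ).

Initial: C1(5μF, Q=3μC, V=0.60V), C2(6μF, Q=12μC, V=2.00V), C3(2μF, Q=8μC, V=4.00V), C4(2μF, Q=10μC, V=5.00V)
Op 1: CLOSE 4-3: Q_total=18.00, C_total=4.00, V=4.50; Q4=9.00, Q3=9.00; dissipated=0.500
Op 2: CLOSE 4-1: Q_total=12.00, C_total=7.00, V=1.71; Q4=3.43, Q1=8.57; dissipated=10.864
Op 3: CLOSE 1-4: Q_total=12.00, C_total=7.00, V=1.71; Q1=8.57, Q4=3.43; dissipated=0.000
Op 4: CLOSE 2-1: Q_total=20.57, C_total=11.00, V=1.87; Q2=11.22, Q1=9.35; dissipated=0.111
Op 5: CLOSE 2-3: Q_total=20.22, C_total=8.00, V=2.53; Q2=15.17, Q3=5.06; dissipated=5.187
Total dissipated: 16.663 μJ

Answer: 16.66 μJ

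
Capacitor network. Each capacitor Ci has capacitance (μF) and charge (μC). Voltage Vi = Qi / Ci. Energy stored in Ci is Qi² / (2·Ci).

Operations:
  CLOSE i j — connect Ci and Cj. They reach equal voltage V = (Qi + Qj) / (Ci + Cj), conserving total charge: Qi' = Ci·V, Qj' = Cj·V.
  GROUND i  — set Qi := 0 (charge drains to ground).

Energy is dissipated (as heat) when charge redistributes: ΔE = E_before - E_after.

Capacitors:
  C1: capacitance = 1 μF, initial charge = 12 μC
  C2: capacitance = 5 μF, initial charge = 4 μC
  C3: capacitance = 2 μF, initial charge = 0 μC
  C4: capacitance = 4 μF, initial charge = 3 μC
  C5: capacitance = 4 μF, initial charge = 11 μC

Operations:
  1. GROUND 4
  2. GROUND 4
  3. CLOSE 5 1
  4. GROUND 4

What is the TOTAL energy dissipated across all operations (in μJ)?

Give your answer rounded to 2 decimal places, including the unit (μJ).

Initial: C1(1μF, Q=12μC, V=12.00V), C2(5μF, Q=4μC, V=0.80V), C3(2μF, Q=0μC, V=0.00V), C4(4μF, Q=3μC, V=0.75V), C5(4μF, Q=11μC, V=2.75V)
Op 1: GROUND 4: Q4=0; energy lost=1.125
Op 2: GROUND 4: Q4=0; energy lost=0.000
Op 3: CLOSE 5-1: Q_total=23.00, C_total=5.00, V=4.60; Q5=18.40, Q1=4.60; dissipated=34.225
Op 4: GROUND 4: Q4=0; energy lost=0.000
Total dissipated: 35.350 μJ

Answer: 35.35 μJ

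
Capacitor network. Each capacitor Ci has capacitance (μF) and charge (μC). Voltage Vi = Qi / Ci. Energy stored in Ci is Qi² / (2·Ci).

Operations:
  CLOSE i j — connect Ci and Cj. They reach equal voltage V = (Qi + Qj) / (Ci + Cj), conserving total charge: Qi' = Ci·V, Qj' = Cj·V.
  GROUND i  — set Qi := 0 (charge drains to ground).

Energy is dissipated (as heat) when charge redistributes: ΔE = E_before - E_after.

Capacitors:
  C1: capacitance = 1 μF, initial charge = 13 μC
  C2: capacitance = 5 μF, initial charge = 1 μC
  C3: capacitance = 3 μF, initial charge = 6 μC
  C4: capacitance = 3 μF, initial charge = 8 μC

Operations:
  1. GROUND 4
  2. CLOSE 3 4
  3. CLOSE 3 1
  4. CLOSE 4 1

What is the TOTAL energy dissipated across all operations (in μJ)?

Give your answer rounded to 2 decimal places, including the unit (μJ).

Initial: C1(1μF, Q=13μC, V=13.00V), C2(5μF, Q=1μC, V=0.20V), C3(3μF, Q=6μC, V=2.00V), C4(3μF, Q=8μC, V=2.67V)
Op 1: GROUND 4: Q4=0; energy lost=10.667
Op 2: CLOSE 3-4: Q_total=6.00, C_total=6.00, V=1.00; Q3=3.00, Q4=3.00; dissipated=3.000
Op 3: CLOSE 3-1: Q_total=16.00, C_total=4.00, V=4.00; Q3=12.00, Q1=4.00; dissipated=54.000
Op 4: CLOSE 4-1: Q_total=7.00, C_total=4.00, V=1.75; Q4=5.25, Q1=1.75; dissipated=3.375
Total dissipated: 71.042 μJ

Answer: 71.04 μJ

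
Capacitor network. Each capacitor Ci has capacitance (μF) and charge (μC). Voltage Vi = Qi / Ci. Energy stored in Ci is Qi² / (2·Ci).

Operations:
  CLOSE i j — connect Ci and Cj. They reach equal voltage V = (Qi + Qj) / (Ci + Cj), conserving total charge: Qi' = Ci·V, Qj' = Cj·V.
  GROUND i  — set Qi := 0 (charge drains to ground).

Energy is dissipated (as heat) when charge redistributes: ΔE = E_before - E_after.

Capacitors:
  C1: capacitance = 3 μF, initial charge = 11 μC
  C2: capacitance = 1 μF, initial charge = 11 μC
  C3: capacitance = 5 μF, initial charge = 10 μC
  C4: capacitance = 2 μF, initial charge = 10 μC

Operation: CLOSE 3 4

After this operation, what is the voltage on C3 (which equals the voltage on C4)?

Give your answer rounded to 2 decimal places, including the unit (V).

Initial: C1(3μF, Q=11μC, V=3.67V), C2(1μF, Q=11μC, V=11.00V), C3(5μF, Q=10μC, V=2.00V), C4(2μF, Q=10μC, V=5.00V)
Op 1: CLOSE 3-4: Q_total=20.00, C_total=7.00, V=2.86; Q3=14.29, Q4=5.71; dissipated=6.429

Answer: 2.86 V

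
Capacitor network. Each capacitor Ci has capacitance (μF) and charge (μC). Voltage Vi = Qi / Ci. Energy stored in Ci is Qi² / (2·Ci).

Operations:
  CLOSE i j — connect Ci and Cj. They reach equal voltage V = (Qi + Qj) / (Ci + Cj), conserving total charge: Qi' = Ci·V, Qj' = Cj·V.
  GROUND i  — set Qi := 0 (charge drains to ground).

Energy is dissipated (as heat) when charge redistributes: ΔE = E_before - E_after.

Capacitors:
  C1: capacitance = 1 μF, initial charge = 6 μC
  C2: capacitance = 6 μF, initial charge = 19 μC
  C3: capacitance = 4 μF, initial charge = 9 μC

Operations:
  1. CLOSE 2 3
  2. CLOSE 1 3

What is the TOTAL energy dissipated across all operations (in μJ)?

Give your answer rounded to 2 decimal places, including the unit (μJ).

Initial: C1(1μF, Q=6μC, V=6.00V), C2(6μF, Q=19μC, V=3.17V), C3(4μF, Q=9μC, V=2.25V)
Op 1: CLOSE 2-3: Q_total=28.00, C_total=10.00, V=2.80; Q2=16.80, Q3=11.20; dissipated=1.008
Op 2: CLOSE 1-3: Q_total=17.20, C_total=5.00, V=3.44; Q1=3.44, Q3=13.76; dissipated=4.096
Total dissipated: 5.104 μJ

Answer: 5.10 μJ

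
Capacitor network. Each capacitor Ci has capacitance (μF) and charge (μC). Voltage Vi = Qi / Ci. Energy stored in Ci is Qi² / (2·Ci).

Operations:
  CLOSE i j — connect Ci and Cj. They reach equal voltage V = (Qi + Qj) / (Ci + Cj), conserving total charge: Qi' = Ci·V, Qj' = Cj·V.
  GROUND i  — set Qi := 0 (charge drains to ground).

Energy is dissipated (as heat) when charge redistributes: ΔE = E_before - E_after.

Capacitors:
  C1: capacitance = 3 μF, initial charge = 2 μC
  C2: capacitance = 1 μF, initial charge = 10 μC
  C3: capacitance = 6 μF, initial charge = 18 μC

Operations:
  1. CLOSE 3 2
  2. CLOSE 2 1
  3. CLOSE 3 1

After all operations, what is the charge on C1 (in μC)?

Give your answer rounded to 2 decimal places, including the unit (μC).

Initial: C1(3μF, Q=2μC, V=0.67V), C2(1μF, Q=10μC, V=10.00V), C3(6μF, Q=18μC, V=3.00V)
Op 1: CLOSE 3-2: Q_total=28.00, C_total=7.00, V=4.00; Q3=24.00, Q2=4.00; dissipated=21.000
Op 2: CLOSE 2-1: Q_total=6.00, C_total=4.00, V=1.50; Q2=1.50, Q1=4.50; dissipated=4.167
Op 3: CLOSE 3-1: Q_total=28.50, C_total=9.00, V=3.17; Q3=19.00, Q1=9.50; dissipated=6.250
Final charges: Q1=9.50, Q2=1.50, Q3=19.00

Answer: 9.50 μC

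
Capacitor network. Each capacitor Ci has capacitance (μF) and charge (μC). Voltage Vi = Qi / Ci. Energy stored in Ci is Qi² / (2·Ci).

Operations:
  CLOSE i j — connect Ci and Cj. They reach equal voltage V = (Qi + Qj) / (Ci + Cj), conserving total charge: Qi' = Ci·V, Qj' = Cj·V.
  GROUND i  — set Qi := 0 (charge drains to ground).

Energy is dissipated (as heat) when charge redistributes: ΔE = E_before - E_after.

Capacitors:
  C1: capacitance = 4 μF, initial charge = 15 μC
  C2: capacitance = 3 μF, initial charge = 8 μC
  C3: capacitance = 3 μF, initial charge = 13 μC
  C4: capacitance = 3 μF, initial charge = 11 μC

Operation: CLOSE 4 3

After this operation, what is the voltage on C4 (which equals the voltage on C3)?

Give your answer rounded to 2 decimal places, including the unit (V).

Initial: C1(4μF, Q=15μC, V=3.75V), C2(3μF, Q=8μC, V=2.67V), C3(3μF, Q=13μC, V=4.33V), C4(3μF, Q=11μC, V=3.67V)
Op 1: CLOSE 4-3: Q_total=24.00, C_total=6.00, V=4.00; Q4=12.00, Q3=12.00; dissipated=0.333

Answer: 4.00 V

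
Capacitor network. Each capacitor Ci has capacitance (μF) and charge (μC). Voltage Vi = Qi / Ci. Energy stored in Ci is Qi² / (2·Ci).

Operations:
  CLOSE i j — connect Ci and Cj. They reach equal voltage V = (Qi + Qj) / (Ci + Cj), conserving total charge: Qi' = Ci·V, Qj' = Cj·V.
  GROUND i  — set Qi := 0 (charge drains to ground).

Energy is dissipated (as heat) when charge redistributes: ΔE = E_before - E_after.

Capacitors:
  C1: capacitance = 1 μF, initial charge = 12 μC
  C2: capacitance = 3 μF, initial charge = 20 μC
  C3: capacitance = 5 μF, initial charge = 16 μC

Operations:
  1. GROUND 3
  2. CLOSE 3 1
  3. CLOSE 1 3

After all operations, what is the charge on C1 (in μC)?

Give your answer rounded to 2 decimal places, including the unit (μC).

Answer: 2.00 μC

Derivation:
Initial: C1(1μF, Q=12μC, V=12.00V), C2(3μF, Q=20μC, V=6.67V), C3(5μF, Q=16μC, V=3.20V)
Op 1: GROUND 3: Q3=0; energy lost=25.600
Op 2: CLOSE 3-1: Q_total=12.00, C_total=6.00, V=2.00; Q3=10.00, Q1=2.00; dissipated=60.000
Op 3: CLOSE 1-3: Q_total=12.00, C_total=6.00, V=2.00; Q1=2.00, Q3=10.00; dissipated=0.000
Final charges: Q1=2.00, Q2=20.00, Q3=10.00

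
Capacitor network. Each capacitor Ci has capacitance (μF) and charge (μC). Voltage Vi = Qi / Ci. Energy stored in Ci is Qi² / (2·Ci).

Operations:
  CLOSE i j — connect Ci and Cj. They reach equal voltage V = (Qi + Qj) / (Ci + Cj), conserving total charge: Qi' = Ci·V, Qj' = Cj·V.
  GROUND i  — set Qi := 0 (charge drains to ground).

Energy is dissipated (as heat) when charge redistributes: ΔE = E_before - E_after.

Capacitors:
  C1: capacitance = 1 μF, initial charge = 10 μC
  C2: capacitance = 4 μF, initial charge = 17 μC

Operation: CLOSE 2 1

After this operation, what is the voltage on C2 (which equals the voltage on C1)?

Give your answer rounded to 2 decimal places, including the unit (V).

Answer: 5.40 V

Derivation:
Initial: C1(1μF, Q=10μC, V=10.00V), C2(4μF, Q=17μC, V=4.25V)
Op 1: CLOSE 2-1: Q_total=27.00, C_total=5.00, V=5.40; Q2=21.60, Q1=5.40; dissipated=13.225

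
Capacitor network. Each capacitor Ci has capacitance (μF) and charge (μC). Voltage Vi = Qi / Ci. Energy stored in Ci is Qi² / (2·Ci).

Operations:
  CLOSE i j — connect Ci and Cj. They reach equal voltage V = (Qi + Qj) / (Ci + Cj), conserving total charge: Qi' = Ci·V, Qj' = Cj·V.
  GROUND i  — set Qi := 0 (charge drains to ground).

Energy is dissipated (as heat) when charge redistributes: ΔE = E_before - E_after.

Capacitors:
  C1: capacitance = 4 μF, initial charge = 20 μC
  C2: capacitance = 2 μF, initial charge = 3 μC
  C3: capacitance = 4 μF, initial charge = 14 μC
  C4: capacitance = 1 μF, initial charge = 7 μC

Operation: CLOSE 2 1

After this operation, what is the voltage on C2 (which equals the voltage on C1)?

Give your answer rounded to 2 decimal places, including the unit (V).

Answer: 3.83 V

Derivation:
Initial: C1(4μF, Q=20μC, V=5.00V), C2(2μF, Q=3μC, V=1.50V), C3(4μF, Q=14μC, V=3.50V), C4(1μF, Q=7μC, V=7.00V)
Op 1: CLOSE 2-1: Q_total=23.00, C_total=6.00, V=3.83; Q2=7.67, Q1=15.33; dissipated=8.167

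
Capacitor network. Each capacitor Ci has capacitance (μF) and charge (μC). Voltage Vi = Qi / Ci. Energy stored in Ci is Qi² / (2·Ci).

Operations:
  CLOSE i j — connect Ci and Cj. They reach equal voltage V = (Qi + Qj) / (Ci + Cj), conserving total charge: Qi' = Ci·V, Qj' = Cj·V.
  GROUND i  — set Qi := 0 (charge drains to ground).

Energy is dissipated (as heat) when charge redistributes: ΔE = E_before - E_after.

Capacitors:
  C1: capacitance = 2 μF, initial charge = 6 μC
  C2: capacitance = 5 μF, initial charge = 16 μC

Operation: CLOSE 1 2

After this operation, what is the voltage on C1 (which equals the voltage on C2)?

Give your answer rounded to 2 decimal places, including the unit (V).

Initial: C1(2μF, Q=6μC, V=3.00V), C2(5μF, Q=16μC, V=3.20V)
Op 1: CLOSE 1-2: Q_total=22.00, C_total=7.00, V=3.14; Q1=6.29, Q2=15.71; dissipated=0.029

Answer: 3.14 V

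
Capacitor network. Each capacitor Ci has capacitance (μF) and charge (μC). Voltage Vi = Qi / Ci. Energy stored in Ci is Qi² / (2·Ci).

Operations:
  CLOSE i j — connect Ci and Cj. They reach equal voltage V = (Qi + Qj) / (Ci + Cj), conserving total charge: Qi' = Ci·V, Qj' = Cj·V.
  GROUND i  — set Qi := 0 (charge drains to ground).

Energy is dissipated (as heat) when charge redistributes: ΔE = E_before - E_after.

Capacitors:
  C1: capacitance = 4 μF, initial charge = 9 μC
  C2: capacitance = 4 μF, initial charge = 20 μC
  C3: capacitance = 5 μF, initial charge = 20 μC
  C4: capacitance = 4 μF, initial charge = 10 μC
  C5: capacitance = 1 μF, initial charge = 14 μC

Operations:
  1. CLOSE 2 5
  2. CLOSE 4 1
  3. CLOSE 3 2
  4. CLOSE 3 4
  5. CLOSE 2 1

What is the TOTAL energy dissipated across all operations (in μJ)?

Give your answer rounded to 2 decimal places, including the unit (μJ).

Answer: 58.56 μJ

Derivation:
Initial: C1(4μF, Q=9μC, V=2.25V), C2(4μF, Q=20μC, V=5.00V), C3(5μF, Q=20μC, V=4.00V), C4(4μF, Q=10μC, V=2.50V), C5(1μF, Q=14μC, V=14.00V)
Op 1: CLOSE 2-5: Q_total=34.00, C_total=5.00, V=6.80; Q2=27.20, Q5=6.80; dissipated=32.400
Op 2: CLOSE 4-1: Q_total=19.00, C_total=8.00, V=2.38; Q4=9.50, Q1=9.50; dissipated=0.062
Op 3: CLOSE 3-2: Q_total=47.20, C_total=9.00, V=5.24; Q3=26.22, Q2=20.98; dissipated=8.711
Op 4: CLOSE 3-4: Q_total=35.72, C_total=9.00, V=3.97; Q3=19.85, Q4=15.88; dissipated=9.149
Op 5: CLOSE 2-1: Q_total=30.48, C_total=8.00, V=3.81; Q2=15.24, Q1=15.24; dissipated=8.234
Total dissipated: 58.556 μJ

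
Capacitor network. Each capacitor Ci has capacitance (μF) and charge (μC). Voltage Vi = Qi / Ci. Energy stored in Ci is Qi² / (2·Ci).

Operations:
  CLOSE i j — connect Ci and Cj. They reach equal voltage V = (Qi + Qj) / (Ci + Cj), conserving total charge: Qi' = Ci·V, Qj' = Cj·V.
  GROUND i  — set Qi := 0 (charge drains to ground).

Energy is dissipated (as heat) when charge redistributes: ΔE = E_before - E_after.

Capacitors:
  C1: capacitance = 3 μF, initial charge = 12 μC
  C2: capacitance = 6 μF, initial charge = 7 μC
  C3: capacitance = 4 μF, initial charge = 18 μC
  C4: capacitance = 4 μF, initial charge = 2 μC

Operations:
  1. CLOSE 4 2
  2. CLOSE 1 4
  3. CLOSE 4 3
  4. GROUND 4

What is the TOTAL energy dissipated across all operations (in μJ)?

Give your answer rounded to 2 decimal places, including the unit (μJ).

Initial: C1(3μF, Q=12μC, V=4.00V), C2(6μF, Q=7μC, V=1.17V), C3(4μF, Q=18μC, V=4.50V), C4(4μF, Q=2μC, V=0.50V)
Op 1: CLOSE 4-2: Q_total=9.00, C_total=10.00, V=0.90; Q4=3.60, Q2=5.40; dissipated=0.533
Op 2: CLOSE 1-4: Q_total=15.60, C_total=7.00, V=2.23; Q1=6.69, Q4=8.91; dissipated=8.237
Op 3: CLOSE 4-3: Q_total=26.91, C_total=8.00, V=3.36; Q4=13.46, Q3=13.46; dissipated=5.159
Op 4: GROUND 4: Q4=0; energy lost=22.637
Total dissipated: 36.567 μJ

Answer: 36.57 μJ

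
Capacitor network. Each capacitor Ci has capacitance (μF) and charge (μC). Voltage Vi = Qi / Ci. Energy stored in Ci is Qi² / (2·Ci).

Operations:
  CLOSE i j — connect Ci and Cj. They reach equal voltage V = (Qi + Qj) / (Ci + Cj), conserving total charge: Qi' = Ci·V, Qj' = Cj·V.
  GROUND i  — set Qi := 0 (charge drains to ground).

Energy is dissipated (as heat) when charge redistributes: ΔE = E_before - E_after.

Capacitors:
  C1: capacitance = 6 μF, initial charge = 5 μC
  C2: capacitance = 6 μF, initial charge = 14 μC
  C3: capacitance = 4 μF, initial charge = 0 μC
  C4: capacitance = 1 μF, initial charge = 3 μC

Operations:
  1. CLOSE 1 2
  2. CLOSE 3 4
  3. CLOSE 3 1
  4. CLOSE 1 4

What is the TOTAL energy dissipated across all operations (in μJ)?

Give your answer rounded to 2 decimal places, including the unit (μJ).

Answer: 8.28 μJ

Derivation:
Initial: C1(6μF, Q=5μC, V=0.83V), C2(6μF, Q=14μC, V=2.33V), C3(4μF, Q=0μC, V=0.00V), C4(1μF, Q=3μC, V=3.00V)
Op 1: CLOSE 1-2: Q_total=19.00, C_total=12.00, V=1.58; Q1=9.50, Q2=9.50; dissipated=3.375
Op 2: CLOSE 3-4: Q_total=3.00, C_total=5.00, V=0.60; Q3=2.40, Q4=0.60; dissipated=3.600
Op 3: CLOSE 3-1: Q_total=11.90, C_total=10.00, V=1.19; Q3=4.76, Q1=7.14; dissipated=1.160
Op 4: CLOSE 1-4: Q_total=7.74, C_total=7.00, V=1.11; Q1=6.63, Q4=1.11; dissipated=0.149
Total dissipated: 8.285 μJ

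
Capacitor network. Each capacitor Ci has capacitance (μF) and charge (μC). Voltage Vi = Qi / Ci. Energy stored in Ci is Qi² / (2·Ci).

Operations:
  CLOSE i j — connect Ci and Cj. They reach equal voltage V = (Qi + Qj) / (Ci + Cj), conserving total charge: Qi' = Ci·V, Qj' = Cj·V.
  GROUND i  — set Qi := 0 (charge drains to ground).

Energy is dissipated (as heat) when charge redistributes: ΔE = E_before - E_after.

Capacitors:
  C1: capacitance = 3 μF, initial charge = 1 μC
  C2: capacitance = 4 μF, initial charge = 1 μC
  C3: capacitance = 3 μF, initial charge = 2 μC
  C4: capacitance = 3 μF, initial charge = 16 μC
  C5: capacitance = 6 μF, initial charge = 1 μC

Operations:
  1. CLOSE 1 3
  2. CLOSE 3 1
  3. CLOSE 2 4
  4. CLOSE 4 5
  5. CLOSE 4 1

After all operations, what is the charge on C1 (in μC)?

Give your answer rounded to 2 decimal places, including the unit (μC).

Initial: C1(3μF, Q=1μC, V=0.33V), C2(4μF, Q=1μC, V=0.25V), C3(3μF, Q=2μC, V=0.67V), C4(3μF, Q=16μC, V=5.33V), C5(6μF, Q=1μC, V=0.17V)
Op 1: CLOSE 1-3: Q_total=3.00, C_total=6.00, V=0.50; Q1=1.50, Q3=1.50; dissipated=0.083
Op 2: CLOSE 3-1: Q_total=3.00, C_total=6.00, V=0.50; Q3=1.50, Q1=1.50; dissipated=0.000
Op 3: CLOSE 2-4: Q_total=17.00, C_total=7.00, V=2.43; Q2=9.71, Q4=7.29; dissipated=22.149
Op 4: CLOSE 4-5: Q_total=8.29, C_total=9.00, V=0.92; Q4=2.76, Q5=5.52; dissipated=5.116
Op 5: CLOSE 4-1: Q_total=4.26, C_total=6.00, V=0.71; Q4=2.13, Q1=2.13; dissipated=0.133
Final charges: Q1=2.13, Q2=9.71, Q3=1.50, Q4=2.13, Q5=5.52

Answer: 2.13 μC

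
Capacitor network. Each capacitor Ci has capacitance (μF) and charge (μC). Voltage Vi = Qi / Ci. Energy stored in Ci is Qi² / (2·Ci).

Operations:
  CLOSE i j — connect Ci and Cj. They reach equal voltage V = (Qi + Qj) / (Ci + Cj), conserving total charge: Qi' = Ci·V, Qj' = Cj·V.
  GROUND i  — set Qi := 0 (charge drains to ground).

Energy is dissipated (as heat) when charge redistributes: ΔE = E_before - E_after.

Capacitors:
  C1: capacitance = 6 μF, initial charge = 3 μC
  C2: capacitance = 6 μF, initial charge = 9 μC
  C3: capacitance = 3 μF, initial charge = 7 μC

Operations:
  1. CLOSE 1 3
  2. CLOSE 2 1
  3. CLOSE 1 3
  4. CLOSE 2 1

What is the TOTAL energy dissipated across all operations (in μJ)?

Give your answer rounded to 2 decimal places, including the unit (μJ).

Answer: 3.63 μJ

Derivation:
Initial: C1(6μF, Q=3μC, V=0.50V), C2(6μF, Q=9μC, V=1.50V), C3(3μF, Q=7μC, V=2.33V)
Op 1: CLOSE 1-3: Q_total=10.00, C_total=9.00, V=1.11; Q1=6.67, Q3=3.33; dissipated=3.361
Op 2: CLOSE 2-1: Q_total=15.67, C_total=12.00, V=1.31; Q2=7.83, Q1=7.83; dissipated=0.227
Op 3: CLOSE 1-3: Q_total=11.17, C_total=9.00, V=1.24; Q1=7.44, Q3=3.72; dissipated=0.038
Op 4: CLOSE 2-1: Q_total=15.28, C_total=12.00, V=1.27; Q2=7.64, Q1=7.64; dissipated=0.006
Total dissipated: 3.632 μJ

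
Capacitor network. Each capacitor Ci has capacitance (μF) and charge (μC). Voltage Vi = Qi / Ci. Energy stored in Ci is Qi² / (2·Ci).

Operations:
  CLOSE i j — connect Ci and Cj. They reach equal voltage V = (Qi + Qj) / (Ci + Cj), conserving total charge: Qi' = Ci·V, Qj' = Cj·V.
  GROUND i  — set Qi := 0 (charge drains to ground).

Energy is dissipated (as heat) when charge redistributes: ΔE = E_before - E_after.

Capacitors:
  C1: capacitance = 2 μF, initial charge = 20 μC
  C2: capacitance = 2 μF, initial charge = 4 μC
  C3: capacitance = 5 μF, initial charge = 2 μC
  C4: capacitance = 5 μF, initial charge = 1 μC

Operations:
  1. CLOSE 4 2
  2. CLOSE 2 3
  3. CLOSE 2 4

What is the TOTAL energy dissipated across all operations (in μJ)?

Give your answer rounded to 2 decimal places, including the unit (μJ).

Initial: C1(2μF, Q=20μC, V=10.00V), C2(2μF, Q=4μC, V=2.00V), C3(5μF, Q=2μC, V=0.40V), C4(5μF, Q=1μC, V=0.20V)
Op 1: CLOSE 4-2: Q_total=5.00, C_total=7.00, V=0.71; Q4=3.57, Q2=1.43; dissipated=2.314
Op 2: CLOSE 2-3: Q_total=3.43, C_total=7.00, V=0.49; Q2=0.98, Q3=2.45; dissipated=0.071
Op 3: CLOSE 2-4: Q_total=4.55, C_total=7.00, V=0.65; Q2=1.30, Q4=3.25; dissipated=0.036
Total dissipated: 2.421 μJ

Answer: 2.42 μJ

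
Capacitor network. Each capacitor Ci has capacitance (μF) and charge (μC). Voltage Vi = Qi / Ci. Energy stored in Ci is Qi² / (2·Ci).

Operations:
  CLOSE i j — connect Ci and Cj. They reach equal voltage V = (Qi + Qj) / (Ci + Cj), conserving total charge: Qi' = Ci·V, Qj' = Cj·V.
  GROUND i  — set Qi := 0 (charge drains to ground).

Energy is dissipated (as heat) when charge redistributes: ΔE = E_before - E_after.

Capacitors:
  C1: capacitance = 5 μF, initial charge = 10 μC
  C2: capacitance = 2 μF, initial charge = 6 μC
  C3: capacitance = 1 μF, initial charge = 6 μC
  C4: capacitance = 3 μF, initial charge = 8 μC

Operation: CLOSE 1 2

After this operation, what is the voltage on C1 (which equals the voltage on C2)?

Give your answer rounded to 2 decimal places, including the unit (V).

Answer: 2.29 V

Derivation:
Initial: C1(5μF, Q=10μC, V=2.00V), C2(2μF, Q=6μC, V=3.00V), C3(1μF, Q=6μC, V=6.00V), C4(3μF, Q=8μC, V=2.67V)
Op 1: CLOSE 1-2: Q_total=16.00, C_total=7.00, V=2.29; Q1=11.43, Q2=4.57; dissipated=0.714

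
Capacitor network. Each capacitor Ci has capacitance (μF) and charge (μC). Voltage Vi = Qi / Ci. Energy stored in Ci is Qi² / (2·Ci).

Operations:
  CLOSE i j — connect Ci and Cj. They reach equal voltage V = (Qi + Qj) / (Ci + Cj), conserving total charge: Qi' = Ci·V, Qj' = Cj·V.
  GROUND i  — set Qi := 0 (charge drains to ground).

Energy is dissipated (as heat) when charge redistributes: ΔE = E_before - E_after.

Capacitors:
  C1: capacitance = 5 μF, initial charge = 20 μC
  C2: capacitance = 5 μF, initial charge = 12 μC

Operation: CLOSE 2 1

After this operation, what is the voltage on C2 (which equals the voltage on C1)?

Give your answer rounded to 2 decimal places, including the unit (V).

Answer: 3.20 V

Derivation:
Initial: C1(5μF, Q=20μC, V=4.00V), C2(5μF, Q=12μC, V=2.40V)
Op 1: CLOSE 2-1: Q_total=32.00, C_total=10.00, V=3.20; Q2=16.00, Q1=16.00; dissipated=3.200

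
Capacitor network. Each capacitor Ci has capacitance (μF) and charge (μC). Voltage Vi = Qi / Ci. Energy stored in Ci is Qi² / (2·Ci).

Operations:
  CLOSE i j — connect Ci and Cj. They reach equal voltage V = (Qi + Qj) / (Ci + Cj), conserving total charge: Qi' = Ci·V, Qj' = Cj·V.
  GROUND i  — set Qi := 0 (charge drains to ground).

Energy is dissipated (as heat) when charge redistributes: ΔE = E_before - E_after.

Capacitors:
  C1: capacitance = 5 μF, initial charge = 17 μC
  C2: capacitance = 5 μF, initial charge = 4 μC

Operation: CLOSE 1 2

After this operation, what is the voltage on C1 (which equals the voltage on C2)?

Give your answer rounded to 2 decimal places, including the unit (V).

Initial: C1(5μF, Q=17μC, V=3.40V), C2(5μF, Q=4μC, V=0.80V)
Op 1: CLOSE 1-2: Q_total=21.00, C_total=10.00, V=2.10; Q1=10.50, Q2=10.50; dissipated=8.450

Answer: 2.10 V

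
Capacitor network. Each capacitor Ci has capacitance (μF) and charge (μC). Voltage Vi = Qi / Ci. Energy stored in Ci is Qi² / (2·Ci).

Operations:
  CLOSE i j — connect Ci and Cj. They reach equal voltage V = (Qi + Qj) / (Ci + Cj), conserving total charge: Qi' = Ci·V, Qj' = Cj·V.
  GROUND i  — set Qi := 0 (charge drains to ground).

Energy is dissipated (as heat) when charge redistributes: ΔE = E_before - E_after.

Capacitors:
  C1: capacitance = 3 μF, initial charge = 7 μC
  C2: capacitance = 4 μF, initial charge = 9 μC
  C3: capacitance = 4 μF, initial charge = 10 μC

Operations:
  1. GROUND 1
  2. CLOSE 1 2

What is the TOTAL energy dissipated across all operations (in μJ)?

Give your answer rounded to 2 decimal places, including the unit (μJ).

Answer: 12.51 μJ

Derivation:
Initial: C1(3μF, Q=7μC, V=2.33V), C2(4μF, Q=9μC, V=2.25V), C3(4μF, Q=10μC, V=2.50V)
Op 1: GROUND 1: Q1=0; energy lost=8.167
Op 2: CLOSE 1-2: Q_total=9.00, C_total=7.00, V=1.29; Q1=3.86, Q2=5.14; dissipated=4.339
Total dissipated: 12.506 μJ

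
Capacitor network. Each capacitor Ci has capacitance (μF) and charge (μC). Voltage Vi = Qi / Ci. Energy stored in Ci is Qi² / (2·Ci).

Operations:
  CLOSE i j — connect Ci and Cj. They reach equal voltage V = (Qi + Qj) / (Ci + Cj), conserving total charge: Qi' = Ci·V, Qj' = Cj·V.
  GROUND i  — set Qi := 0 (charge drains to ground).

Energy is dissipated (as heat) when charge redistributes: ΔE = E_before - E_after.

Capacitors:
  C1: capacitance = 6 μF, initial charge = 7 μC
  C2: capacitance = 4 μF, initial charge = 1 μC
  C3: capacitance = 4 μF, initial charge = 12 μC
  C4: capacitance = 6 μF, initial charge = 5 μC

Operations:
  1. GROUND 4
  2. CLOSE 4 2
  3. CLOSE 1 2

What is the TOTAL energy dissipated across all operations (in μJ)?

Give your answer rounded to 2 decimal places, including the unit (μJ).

Answer: 3.52 μJ

Derivation:
Initial: C1(6μF, Q=7μC, V=1.17V), C2(4μF, Q=1μC, V=0.25V), C3(4μF, Q=12μC, V=3.00V), C4(6μF, Q=5μC, V=0.83V)
Op 1: GROUND 4: Q4=0; energy lost=2.083
Op 2: CLOSE 4-2: Q_total=1.00, C_total=10.00, V=0.10; Q4=0.60, Q2=0.40; dissipated=0.075
Op 3: CLOSE 1-2: Q_total=7.40, C_total=10.00, V=0.74; Q1=4.44, Q2=2.96; dissipated=1.365
Total dissipated: 3.524 μJ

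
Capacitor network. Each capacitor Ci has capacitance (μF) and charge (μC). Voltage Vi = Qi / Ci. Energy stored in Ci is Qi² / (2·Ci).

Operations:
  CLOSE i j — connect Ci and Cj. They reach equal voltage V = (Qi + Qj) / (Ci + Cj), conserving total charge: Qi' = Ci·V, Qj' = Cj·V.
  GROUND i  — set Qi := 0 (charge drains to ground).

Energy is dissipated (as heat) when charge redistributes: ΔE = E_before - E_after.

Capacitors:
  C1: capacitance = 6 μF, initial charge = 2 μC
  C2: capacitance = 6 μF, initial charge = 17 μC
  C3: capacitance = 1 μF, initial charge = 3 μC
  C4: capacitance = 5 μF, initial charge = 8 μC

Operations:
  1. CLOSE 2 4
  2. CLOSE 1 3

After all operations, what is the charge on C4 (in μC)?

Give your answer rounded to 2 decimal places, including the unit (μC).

Answer: 11.36 μC

Derivation:
Initial: C1(6μF, Q=2μC, V=0.33V), C2(6μF, Q=17μC, V=2.83V), C3(1μF, Q=3μC, V=3.00V), C4(5μF, Q=8μC, V=1.60V)
Op 1: CLOSE 2-4: Q_total=25.00, C_total=11.00, V=2.27; Q2=13.64, Q4=11.36; dissipated=2.074
Op 2: CLOSE 1-3: Q_total=5.00, C_total=7.00, V=0.71; Q1=4.29, Q3=0.71; dissipated=3.048
Final charges: Q1=4.29, Q2=13.64, Q3=0.71, Q4=11.36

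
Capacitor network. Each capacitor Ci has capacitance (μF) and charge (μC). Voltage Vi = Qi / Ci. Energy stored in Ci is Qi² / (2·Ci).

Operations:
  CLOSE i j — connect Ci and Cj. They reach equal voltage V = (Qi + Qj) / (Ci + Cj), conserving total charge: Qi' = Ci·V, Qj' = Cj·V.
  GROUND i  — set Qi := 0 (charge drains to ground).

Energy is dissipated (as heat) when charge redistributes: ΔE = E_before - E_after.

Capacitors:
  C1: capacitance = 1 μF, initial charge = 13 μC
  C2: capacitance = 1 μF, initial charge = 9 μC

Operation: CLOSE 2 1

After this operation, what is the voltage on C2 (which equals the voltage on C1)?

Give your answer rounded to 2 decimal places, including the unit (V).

Answer: 11.00 V

Derivation:
Initial: C1(1μF, Q=13μC, V=13.00V), C2(1μF, Q=9μC, V=9.00V)
Op 1: CLOSE 2-1: Q_total=22.00, C_total=2.00, V=11.00; Q2=11.00, Q1=11.00; dissipated=4.000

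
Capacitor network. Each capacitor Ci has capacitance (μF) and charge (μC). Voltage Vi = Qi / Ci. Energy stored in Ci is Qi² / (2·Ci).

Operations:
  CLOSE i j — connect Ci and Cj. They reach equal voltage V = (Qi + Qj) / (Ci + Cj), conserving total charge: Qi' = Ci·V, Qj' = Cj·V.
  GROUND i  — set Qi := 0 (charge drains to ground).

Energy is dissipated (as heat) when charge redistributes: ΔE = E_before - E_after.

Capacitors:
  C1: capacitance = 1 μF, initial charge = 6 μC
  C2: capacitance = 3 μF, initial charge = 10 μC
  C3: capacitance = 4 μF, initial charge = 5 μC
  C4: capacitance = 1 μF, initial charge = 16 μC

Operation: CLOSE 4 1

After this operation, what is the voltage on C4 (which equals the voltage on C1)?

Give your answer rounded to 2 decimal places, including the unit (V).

Initial: C1(1μF, Q=6μC, V=6.00V), C2(3μF, Q=10μC, V=3.33V), C3(4μF, Q=5μC, V=1.25V), C4(1μF, Q=16μC, V=16.00V)
Op 1: CLOSE 4-1: Q_total=22.00, C_total=2.00, V=11.00; Q4=11.00, Q1=11.00; dissipated=25.000

Answer: 11.00 V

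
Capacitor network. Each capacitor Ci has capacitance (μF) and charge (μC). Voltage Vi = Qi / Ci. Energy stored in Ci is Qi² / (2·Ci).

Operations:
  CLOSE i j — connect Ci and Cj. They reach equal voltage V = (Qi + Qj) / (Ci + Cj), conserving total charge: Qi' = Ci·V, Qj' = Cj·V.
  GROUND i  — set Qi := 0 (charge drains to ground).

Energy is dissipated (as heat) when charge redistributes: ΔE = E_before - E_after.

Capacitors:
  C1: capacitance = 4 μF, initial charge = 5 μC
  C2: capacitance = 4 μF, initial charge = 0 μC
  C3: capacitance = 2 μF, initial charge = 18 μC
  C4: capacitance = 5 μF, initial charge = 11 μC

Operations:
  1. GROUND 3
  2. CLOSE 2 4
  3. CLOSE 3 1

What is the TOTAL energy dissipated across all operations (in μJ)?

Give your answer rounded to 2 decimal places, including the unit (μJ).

Initial: C1(4μF, Q=5μC, V=1.25V), C2(4μF, Q=0μC, V=0.00V), C3(2μF, Q=18μC, V=9.00V), C4(5μF, Q=11μC, V=2.20V)
Op 1: GROUND 3: Q3=0; energy lost=81.000
Op 2: CLOSE 2-4: Q_total=11.00, C_total=9.00, V=1.22; Q2=4.89, Q4=6.11; dissipated=5.378
Op 3: CLOSE 3-1: Q_total=5.00, C_total=6.00, V=0.83; Q3=1.67, Q1=3.33; dissipated=1.042
Total dissipated: 87.419 μJ

Answer: 87.42 μJ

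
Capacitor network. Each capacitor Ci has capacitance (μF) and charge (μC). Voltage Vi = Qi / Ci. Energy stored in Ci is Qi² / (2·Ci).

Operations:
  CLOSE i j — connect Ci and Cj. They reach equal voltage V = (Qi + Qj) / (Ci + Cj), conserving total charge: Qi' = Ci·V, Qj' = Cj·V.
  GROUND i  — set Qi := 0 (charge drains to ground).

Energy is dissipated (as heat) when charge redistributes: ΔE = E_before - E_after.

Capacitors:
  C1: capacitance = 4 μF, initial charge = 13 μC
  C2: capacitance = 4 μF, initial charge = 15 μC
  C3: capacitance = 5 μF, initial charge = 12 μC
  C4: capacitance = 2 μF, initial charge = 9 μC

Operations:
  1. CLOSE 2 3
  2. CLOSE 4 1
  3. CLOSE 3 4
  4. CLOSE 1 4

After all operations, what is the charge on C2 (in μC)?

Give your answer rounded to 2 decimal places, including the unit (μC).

Initial: C1(4μF, Q=13μC, V=3.25V), C2(4μF, Q=15μC, V=3.75V), C3(5μF, Q=12μC, V=2.40V), C4(2μF, Q=9μC, V=4.50V)
Op 1: CLOSE 2-3: Q_total=27.00, C_total=9.00, V=3.00; Q2=12.00, Q3=15.00; dissipated=2.025
Op 2: CLOSE 4-1: Q_total=22.00, C_total=6.00, V=3.67; Q4=7.33, Q1=14.67; dissipated=1.042
Op 3: CLOSE 3-4: Q_total=22.33, C_total=7.00, V=3.19; Q3=15.95, Q4=6.38; dissipated=0.317
Op 4: CLOSE 1-4: Q_total=21.05, C_total=6.00, V=3.51; Q1=14.03, Q4=7.02; dissipated=0.151
Final charges: Q1=14.03, Q2=12.00, Q3=15.95, Q4=7.02

Answer: 12.00 μC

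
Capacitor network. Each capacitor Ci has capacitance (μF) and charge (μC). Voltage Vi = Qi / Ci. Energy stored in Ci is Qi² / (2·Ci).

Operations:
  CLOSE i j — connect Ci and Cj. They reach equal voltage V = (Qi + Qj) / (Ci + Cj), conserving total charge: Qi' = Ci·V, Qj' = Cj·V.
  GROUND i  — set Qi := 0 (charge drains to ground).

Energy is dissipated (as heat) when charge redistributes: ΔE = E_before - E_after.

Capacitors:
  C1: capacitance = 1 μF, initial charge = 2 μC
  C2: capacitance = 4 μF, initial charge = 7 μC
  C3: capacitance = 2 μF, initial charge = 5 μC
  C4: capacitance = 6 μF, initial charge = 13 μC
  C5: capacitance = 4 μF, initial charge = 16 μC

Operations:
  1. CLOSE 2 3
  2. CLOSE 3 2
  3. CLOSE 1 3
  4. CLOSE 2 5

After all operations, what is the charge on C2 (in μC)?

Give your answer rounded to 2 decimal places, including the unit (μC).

Answer: 12.00 μC

Derivation:
Initial: C1(1μF, Q=2μC, V=2.00V), C2(4μF, Q=7μC, V=1.75V), C3(2μF, Q=5μC, V=2.50V), C4(6μF, Q=13μC, V=2.17V), C5(4μF, Q=16μC, V=4.00V)
Op 1: CLOSE 2-3: Q_total=12.00, C_total=6.00, V=2.00; Q2=8.00, Q3=4.00; dissipated=0.375
Op 2: CLOSE 3-2: Q_total=12.00, C_total=6.00, V=2.00; Q3=4.00, Q2=8.00; dissipated=0.000
Op 3: CLOSE 1-3: Q_total=6.00, C_total=3.00, V=2.00; Q1=2.00, Q3=4.00; dissipated=0.000
Op 4: CLOSE 2-5: Q_total=24.00, C_total=8.00, V=3.00; Q2=12.00, Q5=12.00; dissipated=4.000
Final charges: Q1=2.00, Q2=12.00, Q3=4.00, Q4=13.00, Q5=12.00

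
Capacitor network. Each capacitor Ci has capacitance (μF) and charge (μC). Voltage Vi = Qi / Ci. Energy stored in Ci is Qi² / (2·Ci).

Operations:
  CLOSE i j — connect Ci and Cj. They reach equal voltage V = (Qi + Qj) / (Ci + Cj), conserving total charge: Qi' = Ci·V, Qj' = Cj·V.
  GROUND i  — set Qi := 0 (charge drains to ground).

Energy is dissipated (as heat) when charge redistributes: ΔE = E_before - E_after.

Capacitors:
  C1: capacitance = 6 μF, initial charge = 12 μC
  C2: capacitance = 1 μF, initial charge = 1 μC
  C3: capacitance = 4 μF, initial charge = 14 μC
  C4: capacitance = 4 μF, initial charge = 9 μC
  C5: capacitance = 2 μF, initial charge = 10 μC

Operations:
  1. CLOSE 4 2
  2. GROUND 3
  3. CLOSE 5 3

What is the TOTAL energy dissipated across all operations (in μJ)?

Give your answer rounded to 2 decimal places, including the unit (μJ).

Answer: 41.79 μJ

Derivation:
Initial: C1(6μF, Q=12μC, V=2.00V), C2(1μF, Q=1μC, V=1.00V), C3(4μF, Q=14μC, V=3.50V), C4(4μF, Q=9μC, V=2.25V), C5(2μF, Q=10μC, V=5.00V)
Op 1: CLOSE 4-2: Q_total=10.00, C_total=5.00, V=2.00; Q4=8.00, Q2=2.00; dissipated=0.625
Op 2: GROUND 3: Q3=0; energy lost=24.500
Op 3: CLOSE 5-3: Q_total=10.00, C_total=6.00, V=1.67; Q5=3.33, Q3=6.67; dissipated=16.667
Total dissipated: 41.792 μJ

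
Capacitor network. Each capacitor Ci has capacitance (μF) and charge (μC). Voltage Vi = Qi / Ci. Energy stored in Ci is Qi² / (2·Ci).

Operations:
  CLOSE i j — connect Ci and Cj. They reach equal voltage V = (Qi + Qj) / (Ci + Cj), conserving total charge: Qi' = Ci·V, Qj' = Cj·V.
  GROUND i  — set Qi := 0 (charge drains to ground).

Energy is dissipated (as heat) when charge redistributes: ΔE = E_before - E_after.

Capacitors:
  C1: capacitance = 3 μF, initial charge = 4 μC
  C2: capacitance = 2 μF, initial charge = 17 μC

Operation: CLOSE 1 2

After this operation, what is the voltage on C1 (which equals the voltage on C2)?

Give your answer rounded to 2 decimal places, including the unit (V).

Answer: 4.20 V

Derivation:
Initial: C1(3μF, Q=4μC, V=1.33V), C2(2μF, Q=17μC, V=8.50V)
Op 1: CLOSE 1-2: Q_total=21.00, C_total=5.00, V=4.20; Q1=12.60, Q2=8.40; dissipated=30.817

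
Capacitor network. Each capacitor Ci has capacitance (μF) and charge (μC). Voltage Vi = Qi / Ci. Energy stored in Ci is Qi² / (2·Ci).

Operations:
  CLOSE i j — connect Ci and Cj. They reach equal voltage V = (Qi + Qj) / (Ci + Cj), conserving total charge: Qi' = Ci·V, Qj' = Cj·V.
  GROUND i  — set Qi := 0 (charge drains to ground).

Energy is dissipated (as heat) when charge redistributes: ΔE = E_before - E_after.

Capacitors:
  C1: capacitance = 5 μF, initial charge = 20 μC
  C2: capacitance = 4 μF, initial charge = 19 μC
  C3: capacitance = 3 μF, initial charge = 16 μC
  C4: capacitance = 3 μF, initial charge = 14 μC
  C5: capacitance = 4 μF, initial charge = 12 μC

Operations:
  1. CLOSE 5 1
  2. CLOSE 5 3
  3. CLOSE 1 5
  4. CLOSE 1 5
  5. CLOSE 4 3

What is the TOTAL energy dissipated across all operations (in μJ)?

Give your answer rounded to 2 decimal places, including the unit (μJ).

Answer: 4.56 μJ

Derivation:
Initial: C1(5μF, Q=20μC, V=4.00V), C2(4μF, Q=19μC, V=4.75V), C3(3μF, Q=16μC, V=5.33V), C4(3μF, Q=14μC, V=4.67V), C5(4μF, Q=12μC, V=3.00V)
Op 1: CLOSE 5-1: Q_total=32.00, C_total=9.00, V=3.56; Q5=14.22, Q1=17.78; dissipated=1.111
Op 2: CLOSE 5-3: Q_total=30.22, C_total=7.00, V=4.32; Q5=17.27, Q3=12.95; dissipated=2.709
Op 3: CLOSE 1-5: Q_total=35.05, C_total=9.00, V=3.89; Q1=19.47, Q5=15.58; dissipated=0.645
Op 4: CLOSE 1-5: Q_total=35.05, C_total=9.00, V=3.89; Q1=19.47, Q5=15.58; dissipated=0.000
Op 5: CLOSE 4-3: Q_total=26.95, C_total=6.00, V=4.49; Q4=13.48, Q3=13.48; dissipated=0.091
Total dissipated: 4.557 μJ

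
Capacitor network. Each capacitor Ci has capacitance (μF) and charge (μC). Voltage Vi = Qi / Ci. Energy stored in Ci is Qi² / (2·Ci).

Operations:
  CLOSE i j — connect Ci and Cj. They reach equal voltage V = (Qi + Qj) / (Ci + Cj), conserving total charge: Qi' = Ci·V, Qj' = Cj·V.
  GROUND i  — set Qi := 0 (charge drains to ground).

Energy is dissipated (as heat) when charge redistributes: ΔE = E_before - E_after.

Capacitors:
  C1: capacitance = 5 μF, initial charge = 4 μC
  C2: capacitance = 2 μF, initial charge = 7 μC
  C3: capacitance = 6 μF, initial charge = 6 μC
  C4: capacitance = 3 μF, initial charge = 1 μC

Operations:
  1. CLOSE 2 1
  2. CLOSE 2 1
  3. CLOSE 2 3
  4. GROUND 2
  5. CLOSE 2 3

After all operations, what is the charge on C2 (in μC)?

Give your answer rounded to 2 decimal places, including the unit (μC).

Initial: C1(5μF, Q=4μC, V=0.80V), C2(2μF, Q=7μC, V=3.50V), C3(6μF, Q=6μC, V=1.00V), C4(3μF, Q=1μC, V=0.33V)
Op 1: CLOSE 2-1: Q_total=11.00, C_total=7.00, V=1.57; Q2=3.14, Q1=7.86; dissipated=5.207
Op 2: CLOSE 2-1: Q_total=11.00, C_total=7.00, V=1.57; Q2=3.14, Q1=7.86; dissipated=0.000
Op 3: CLOSE 2-3: Q_total=9.14, C_total=8.00, V=1.14; Q2=2.29, Q3=6.86; dissipated=0.245
Op 4: GROUND 2: Q2=0; energy lost=1.306
Op 5: CLOSE 2-3: Q_total=6.86, C_total=8.00, V=0.86; Q2=1.71, Q3=5.14; dissipated=0.980
Final charges: Q1=7.86, Q2=1.71, Q3=5.14, Q4=1.00

Answer: 1.71 μC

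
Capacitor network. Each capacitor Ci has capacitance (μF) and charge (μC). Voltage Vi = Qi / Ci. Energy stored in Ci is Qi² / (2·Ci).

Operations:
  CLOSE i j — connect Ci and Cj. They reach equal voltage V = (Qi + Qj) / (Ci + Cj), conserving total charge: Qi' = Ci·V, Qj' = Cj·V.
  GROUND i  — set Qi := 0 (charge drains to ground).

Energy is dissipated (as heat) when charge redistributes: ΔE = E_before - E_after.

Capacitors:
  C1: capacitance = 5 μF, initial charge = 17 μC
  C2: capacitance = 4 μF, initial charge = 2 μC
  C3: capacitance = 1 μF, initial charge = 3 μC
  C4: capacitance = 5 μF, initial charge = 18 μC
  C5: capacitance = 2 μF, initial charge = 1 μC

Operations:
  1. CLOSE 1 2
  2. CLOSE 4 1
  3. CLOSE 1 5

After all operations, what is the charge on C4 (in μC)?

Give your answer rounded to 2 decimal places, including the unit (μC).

Initial: C1(5μF, Q=17μC, V=3.40V), C2(4μF, Q=2μC, V=0.50V), C3(1μF, Q=3μC, V=3.00V), C4(5μF, Q=18μC, V=3.60V), C5(2μF, Q=1μC, V=0.50V)
Op 1: CLOSE 1-2: Q_total=19.00, C_total=9.00, V=2.11; Q1=10.56, Q2=8.44; dissipated=9.344
Op 2: CLOSE 4-1: Q_total=28.56, C_total=10.00, V=2.86; Q4=14.28, Q1=14.28; dissipated=2.771
Op 3: CLOSE 1-5: Q_total=15.28, C_total=7.00, V=2.18; Q1=10.91, Q5=4.37; dissipated=3.963
Final charges: Q1=10.91, Q2=8.44, Q3=3.00, Q4=14.28, Q5=4.37

Answer: 14.28 μC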